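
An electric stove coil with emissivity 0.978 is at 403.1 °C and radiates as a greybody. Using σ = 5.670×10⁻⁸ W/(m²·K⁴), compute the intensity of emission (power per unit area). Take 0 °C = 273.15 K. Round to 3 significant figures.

I ≈ 1.16×10⁴ W/m²

T = 403.1 °C + 273.15 = 676.25 K.
Stefan–Boltzmann: I = εσT⁴ = 0.978 × 5.670×10⁻⁸ × (676.25)⁴ = 1.16×10⁴ W/m².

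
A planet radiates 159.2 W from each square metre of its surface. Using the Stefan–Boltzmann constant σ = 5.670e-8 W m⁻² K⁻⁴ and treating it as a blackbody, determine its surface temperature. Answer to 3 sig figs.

I = σT⁴, so T = (I/σ)^(1/4) = (159.2/(5.670×10⁻⁸))^(1/4) = 230 K.

T ≈ 230 K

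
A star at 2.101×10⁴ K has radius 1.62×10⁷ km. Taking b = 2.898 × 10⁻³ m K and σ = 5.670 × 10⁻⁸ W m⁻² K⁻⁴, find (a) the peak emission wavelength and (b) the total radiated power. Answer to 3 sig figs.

(a) λ_max = b/T = 2.898×10⁻³/2.101×10⁴ = 1.379×10⁻⁷ m = 138 nm.
Surface area A = 4πR² = 4π(1.62×10¹⁰ m)² = 3.29792×10²¹ m².
(b) P = σAT⁴ = 5.670×10⁻⁸×3.29792×10²¹×(2.101×10⁴)⁴ = 3.64×10³¹ W.

λ_max ≈ 138 nm; P ≈ 3.64×10³¹ W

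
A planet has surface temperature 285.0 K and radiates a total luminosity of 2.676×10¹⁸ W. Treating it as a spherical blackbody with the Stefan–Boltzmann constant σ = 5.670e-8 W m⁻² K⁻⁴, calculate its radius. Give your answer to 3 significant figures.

R ≈ 2.39×10⁷ m

L = 4πR²σT⁴ ⇒ R = √(L/(4πσT⁴)).
σT⁴ = 374.078 W/m², so R = √(2.676×10¹⁸/(4π×374.078)) = 2.39×10⁷ m.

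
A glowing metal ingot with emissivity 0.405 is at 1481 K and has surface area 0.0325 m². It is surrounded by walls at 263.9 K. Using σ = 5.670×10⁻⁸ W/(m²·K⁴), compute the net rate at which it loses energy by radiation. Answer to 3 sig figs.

Area A = 0.0325 m².
Net radiated power P_net = εσA(T⁴ − T₀⁴) = 0.405×5.670×10⁻⁸×0.0325×(1481⁴ − 263.9⁴).
T⁴ − T₀⁴ = 4.81083×10¹² − 4.85018×10⁹ = 4.80598×10¹² K⁴, so P_net = 3.59×10³ W.

Net loss ≈ 3.59×10³ W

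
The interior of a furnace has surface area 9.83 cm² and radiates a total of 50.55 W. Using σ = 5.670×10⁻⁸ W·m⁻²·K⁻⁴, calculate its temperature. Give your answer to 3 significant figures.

Area A = 9.83 cm² = 9.83×10⁻⁴ m².
P = σAT⁴ ⇒ T = (P/(σA))^(1/4) = (50.55/(5.670×10⁻⁸×9.83×10⁻⁴))^(1/4) = 976 K.

T ≈ 976 K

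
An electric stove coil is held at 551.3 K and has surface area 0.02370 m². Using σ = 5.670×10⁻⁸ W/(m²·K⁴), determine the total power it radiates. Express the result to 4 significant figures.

Area A = 0.02370 m².
P = σAT⁴ = 5.670×10⁻⁸ × 0.02370 × (551.3)⁴ = 124.1 W.

P ≈ 124.1 W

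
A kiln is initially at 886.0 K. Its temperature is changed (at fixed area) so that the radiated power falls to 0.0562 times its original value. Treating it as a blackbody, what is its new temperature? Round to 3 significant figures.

T₂ ≈ 431 K

P ∝ T⁴, so T₂/T₁ = (P₂/P₁)^(1/4) = (0.0562)^(1/4) = 0.486894.
T₂ = 886.0 × 0.486894 = 431 K.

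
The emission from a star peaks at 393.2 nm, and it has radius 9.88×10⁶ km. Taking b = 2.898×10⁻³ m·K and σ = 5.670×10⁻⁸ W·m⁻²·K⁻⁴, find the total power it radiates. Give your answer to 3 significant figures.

P ≈ 2.05×10²⁹ W

Wien's law: T = b/λ_max = 2.898×10⁻³/3.932×10⁻⁷ = 7370.30 K.
Surface area A = 4πR² = 4π(9.88×10⁹ m)² = 1.22666×10²¹ m².
Then P = σAT⁴ = 5.670×10⁻⁸×1.22666×10²¹×(7370.30)⁴ = 2.05×10²⁹ W.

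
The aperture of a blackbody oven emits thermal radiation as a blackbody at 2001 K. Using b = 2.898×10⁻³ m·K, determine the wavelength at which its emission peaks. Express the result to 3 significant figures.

Wien's displacement law: λ_max = b/T = (2.898×10⁻³ m·K)/(2001 K) = 1.448×10⁻⁶ m.
That is 1.45×10³ nm, in the infrared range.

λ_max ≈ 1.45×10³ nm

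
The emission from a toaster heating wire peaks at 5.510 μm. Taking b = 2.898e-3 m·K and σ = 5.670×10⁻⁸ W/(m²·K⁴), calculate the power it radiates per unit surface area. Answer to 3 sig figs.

Wien's law: T = b/λ_max = 2.898×10⁻³/5.510×10⁻⁶ = 525.953 K.
Then I = σT⁴ = 5.670×10⁻⁸×(525.953)⁴ = 4.34×10³ W/m².

I ≈ 4.34×10³ W/m²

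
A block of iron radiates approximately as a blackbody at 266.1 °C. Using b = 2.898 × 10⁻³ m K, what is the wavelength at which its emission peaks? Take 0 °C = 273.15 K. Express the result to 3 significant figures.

T = 266.1 °C + 273.15 = 539.25 K.
Wien's displacement law: λ_max = b/T = (2.898×10⁻³ m·K)/(539.25 K) = 5.374×10⁻⁶ m.
That is 5.37 μm, in the infrared range.

λ_max ≈ 5.37 μm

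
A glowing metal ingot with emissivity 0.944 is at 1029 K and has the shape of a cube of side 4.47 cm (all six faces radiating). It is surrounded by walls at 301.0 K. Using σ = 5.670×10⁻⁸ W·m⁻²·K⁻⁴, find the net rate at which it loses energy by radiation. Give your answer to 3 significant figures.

Area A = 6s² = 6×(0.0447 m)² = 0.0119885 m².
Net radiated power P_net = εσA(T⁴ − T₀⁴) = 0.944×5.670×10⁻⁸×0.0119885×(1029⁴ − 301.0⁴).
T⁴ − T₀⁴ = 1.12114×10¹² − 8.20854×10⁹ = 1.11293×10¹² K⁴, so P_net = 714 W.

Net loss ≈ 714 W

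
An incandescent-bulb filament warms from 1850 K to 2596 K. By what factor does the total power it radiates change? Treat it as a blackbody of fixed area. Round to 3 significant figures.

P₂/P₁ ≈ 3.88

P ∝ T⁴, so P₂/P₁ = (T₂/T₁)⁴ = (2596/1850)⁴ = (1.40324)⁴ = 3.88.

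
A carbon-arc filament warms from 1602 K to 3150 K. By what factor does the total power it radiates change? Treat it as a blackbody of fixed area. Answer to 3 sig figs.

P ∝ T⁴, so P₂/P₁ = (T₂/T₁)⁴ = (3150/1602)⁴ = (1.96629)⁴ = 14.9.

P₂/P₁ ≈ 14.9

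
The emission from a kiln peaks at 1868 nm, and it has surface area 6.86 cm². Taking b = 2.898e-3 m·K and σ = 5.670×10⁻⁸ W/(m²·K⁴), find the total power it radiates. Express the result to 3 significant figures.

Wien's law: T = b/λ_max = 2.898×10⁻³/1.868×10⁻⁶ = 1551.39 K.
Area A = 6.86 cm² = 6.86×10⁻⁴ m².
Then P = σAT⁴ = 5.670×10⁻⁸×6.86×10⁻⁴×(1551.39)⁴ = 225 W.

P ≈ 225 W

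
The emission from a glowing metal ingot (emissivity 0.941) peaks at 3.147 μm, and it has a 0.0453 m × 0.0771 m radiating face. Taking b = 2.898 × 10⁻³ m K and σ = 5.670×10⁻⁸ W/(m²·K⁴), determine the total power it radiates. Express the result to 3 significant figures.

P ≈ 134 W

Wien's law: T = b/λ_max = 2.898×10⁻³/3.147×10⁻⁶ = 920.877 K.
Area A = 0.0453 × 0.0771 = 3.49263×10⁻³ m².
Then P = εσAT⁴ = 0.941×5.670×10⁻⁸×3.49263×10⁻³×(920.877)⁴ = 134 W.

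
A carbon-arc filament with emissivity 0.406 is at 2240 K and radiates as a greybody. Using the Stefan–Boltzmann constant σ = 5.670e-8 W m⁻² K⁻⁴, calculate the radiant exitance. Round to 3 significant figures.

Stefan–Boltzmann: I = εσT⁴ = 0.406 × 5.670×10⁻⁸ × (2240)⁴ = 5.80×10⁵ W/m².

I ≈ 5.80×10⁵ W/m²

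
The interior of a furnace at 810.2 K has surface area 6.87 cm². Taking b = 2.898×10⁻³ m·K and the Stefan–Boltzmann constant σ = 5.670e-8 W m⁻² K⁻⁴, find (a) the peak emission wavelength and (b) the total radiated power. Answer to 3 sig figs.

(a) λ_max = b/T = 2.898×10⁻³/810.2 = 3.577×10⁻⁶ m = 3.58 μm.
Area A = 6.87 cm² = 6.87×10⁻⁴ m².
(b) P = σAT⁴ = 5.670×10⁻⁸×6.87×10⁻⁴×(810.2)⁴ = 16.8 W.

λ_max ≈ 3.58 μm; P ≈ 16.8 W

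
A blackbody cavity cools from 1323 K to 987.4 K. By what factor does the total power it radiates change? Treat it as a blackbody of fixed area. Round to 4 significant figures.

P ∝ T⁴, so P₂/P₁ = (T₂/T₁)⁴ = (987.4/1323)⁴ = (0.746334)⁴ = 0.3103.

P₂/P₁ ≈ 0.3103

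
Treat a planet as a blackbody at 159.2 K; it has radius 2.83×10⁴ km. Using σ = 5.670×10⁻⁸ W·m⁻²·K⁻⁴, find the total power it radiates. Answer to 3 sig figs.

Surface area A = 4πR² = 4π(2.83×10⁷ m)² = 1.00643×10¹⁶ m².
P = σAT⁴ = 5.670×10⁻⁸ × 1.00643×10¹⁶ × (159.2)⁴ = 3.67×10¹⁷ W.

P ≈ 3.67×10¹⁷ W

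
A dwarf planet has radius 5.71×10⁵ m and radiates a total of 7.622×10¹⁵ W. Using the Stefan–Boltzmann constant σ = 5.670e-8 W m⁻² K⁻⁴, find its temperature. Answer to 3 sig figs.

T ≈ 426 K

Surface area A = 4πR² = 4π(5.71×10⁵ m)² = 4.09715×10¹² m².
P = σAT⁴ ⇒ T = (P/(σA))^(1/4) = (7.622×10¹⁵/(5.670×10⁻⁸×4.09715×10¹²))^(1/4) = 426 K.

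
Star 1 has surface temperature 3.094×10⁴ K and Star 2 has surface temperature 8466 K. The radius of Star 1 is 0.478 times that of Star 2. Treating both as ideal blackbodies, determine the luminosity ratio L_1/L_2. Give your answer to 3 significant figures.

L_1/L_2 ≈ 40.8

L ∝ R²T⁴, so L_1/L_2 = (R_1/R_2)²(T_1/T_2)⁴ = (0.478)² × (3.094×10⁴/8466)⁴ = 0.228484 × 178.389 = 40.8.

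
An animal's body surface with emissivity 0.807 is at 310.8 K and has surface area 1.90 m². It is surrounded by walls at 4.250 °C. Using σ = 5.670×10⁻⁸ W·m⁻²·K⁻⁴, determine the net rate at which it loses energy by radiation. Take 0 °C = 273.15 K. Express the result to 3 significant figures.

Net loss ≈ 296 W

Surroundings: T = 4.250 °C + 273.15 = 277.400 K.
Area A = 1.90 m².
Net radiated power P_net = εσA(T⁴ − T₀⁴) = 0.807×5.670×10⁻⁸×1.90×(310.8⁴ − 277.400⁴).
T⁴ − T₀⁴ = 9.33091×10⁹ − 5.92142×10⁹ = 3.40949×10⁹ K⁴, so P_net = 296 W.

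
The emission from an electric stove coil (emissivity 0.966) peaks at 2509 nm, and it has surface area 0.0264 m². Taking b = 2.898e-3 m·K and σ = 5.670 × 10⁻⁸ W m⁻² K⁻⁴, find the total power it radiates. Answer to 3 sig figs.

P ≈ 2.57×10³ W

Wien's law: T = b/λ_max = 2.898×10⁻³/2.509×10⁻⁶ = 1155.04 K.
Area A = 0.0264 m².
Then P = εσAT⁴ = 0.966×5.670×10⁻⁸×0.0264×(1155.04)⁴ = 2.57×10³ W.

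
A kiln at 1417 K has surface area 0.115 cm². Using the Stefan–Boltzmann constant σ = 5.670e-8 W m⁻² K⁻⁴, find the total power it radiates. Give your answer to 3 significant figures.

P ≈ 2.63 W

Area A = 0.115 cm² = 1.15×10⁻⁵ m².
P = σAT⁴ = 5.670×10⁻⁸ × 1.15×10⁻⁵ × (1417)⁴ = 2.63 W.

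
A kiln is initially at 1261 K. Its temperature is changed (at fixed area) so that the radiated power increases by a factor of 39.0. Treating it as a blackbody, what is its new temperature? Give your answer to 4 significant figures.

T₂ ≈ 3151 K

P ∝ T⁴, so T₂/T₁ = (P₂/P₁)^(1/4) = (39.0)^(1/4) = 2.49900.
T₂ = 1261 × 2.49900 = 3151 K.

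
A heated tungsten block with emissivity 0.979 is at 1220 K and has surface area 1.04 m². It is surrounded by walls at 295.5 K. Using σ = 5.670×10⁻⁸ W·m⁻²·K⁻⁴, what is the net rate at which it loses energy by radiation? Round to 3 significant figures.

Net loss ≈ 1.27×10⁵ W

Area A = 1.04 m².
Net radiated power P_net = εσA(T⁴ − T₀⁴) = 0.979×5.670×10⁻⁸×1.04×(1220⁴ − 295.5⁴).
T⁴ − T₀⁴ = 2.21533×10¹² − 7.62483×10⁹ = 2.20771×10¹² K⁴, so P_net = 1.27×10⁵ W.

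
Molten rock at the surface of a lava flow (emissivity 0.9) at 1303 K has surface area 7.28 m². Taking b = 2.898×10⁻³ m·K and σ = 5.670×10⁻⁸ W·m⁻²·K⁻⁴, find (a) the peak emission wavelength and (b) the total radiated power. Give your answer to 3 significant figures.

λ_max ≈ 2.22×10³ nm; P ≈ 1.07×10⁶ W

(a) λ_max = b/T = 2.898×10⁻³/1303 = 2.224×10⁻⁶ m = 2.22×10³ nm.
Area A = 7.28 m².
(b) P = εσAT⁴ = 0.9×5.670×10⁻⁸×7.28×(1303)⁴ = 1.07×10⁶ W.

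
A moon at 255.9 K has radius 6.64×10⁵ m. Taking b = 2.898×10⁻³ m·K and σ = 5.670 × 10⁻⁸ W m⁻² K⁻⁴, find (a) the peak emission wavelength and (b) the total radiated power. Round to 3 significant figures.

(a) λ_max = b/T = 2.898×10⁻³/255.9 = 1.132×10⁻⁵ m = 11.3 μm.
Surface area A = 4πR² = 4π(6.64×10⁵ m)² = 5.54046×10¹² m².
(b) P = σAT⁴ = 5.670×10⁻⁸×5.54046×10¹²×(255.9)⁴ = 1.35×10¹⁵ W.

λ_max ≈ 11.3 μm; P ≈ 1.35×10¹⁵ W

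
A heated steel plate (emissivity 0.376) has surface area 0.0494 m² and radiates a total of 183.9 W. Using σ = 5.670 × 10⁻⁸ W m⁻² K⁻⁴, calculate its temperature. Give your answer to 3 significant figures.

Area A = 0.0494 m².
P = εσAT⁴ ⇒ T = (P/(εσA))^(1/4) = (183.9/(0.376×5.670×10⁻⁸×0.0494))^(1/4) = 646 K.

T ≈ 646 K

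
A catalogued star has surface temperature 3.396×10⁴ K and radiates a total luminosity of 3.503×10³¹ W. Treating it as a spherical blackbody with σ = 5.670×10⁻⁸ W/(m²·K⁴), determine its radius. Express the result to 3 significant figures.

L = 4πR²σT⁴ ⇒ R = √(L/(4πσT⁴)).
σT⁴ = 7.54143×10¹⁰ W/m², so R = √(3.503×10³¹/(4π×7.54143×10¹⁰)) = 6.08×10⁹ m.

R ≈ 6.08×10⁹ m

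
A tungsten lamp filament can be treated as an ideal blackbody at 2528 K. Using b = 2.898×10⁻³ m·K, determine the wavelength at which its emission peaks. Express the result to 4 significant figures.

λ_max ≈ 1.146 μm

Wien's displacement law: λ_max = b/T = (2.898×10⁻³ m·K)/(2528 K) = 1.1464×10⁻⁶ m.
That is 1.146 μm, in the infrared range.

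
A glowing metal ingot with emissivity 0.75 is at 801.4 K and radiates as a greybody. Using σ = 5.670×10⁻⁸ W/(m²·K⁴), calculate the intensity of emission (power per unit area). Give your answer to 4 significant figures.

I ≈ 1.754×10⁴ W/m²

Stefan–Boltzmann: I = εσT⁴ = 0.75 × 5.670×10⁻⁸ × (801.4)⁴ = 1.754×10⁴ W/m².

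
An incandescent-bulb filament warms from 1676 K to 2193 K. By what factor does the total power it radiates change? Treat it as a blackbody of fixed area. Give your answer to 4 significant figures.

P ∝ T⁴, so P₂/P₁ = (T₂/T₁)⁴ = (2193/1676)⁴ = (1.30847)⁴ = 2.931.

P₂/P₁ ≈ 2.931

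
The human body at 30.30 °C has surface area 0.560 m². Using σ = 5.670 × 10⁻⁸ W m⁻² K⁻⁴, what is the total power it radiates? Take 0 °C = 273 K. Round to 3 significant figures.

T = 30.30 °C + 273 = 303.30 K.
Area A = 0.560 m².
P = σAT⁴ = 5.670×10⁻⁸ × 0.560 × (303.30)⁴ = 269 W.

P ≈ 269 W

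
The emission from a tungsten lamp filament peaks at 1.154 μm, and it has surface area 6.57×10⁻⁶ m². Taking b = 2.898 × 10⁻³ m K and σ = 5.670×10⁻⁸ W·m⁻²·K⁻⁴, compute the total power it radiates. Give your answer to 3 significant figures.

P ≈ 14.8 W

Wien's law: T = b/λ_max = 2.898×10⁻³/1.154×10⁻⁶ = 2511.27 K.
Area A = 6.57×10⁻⁶ m².
Then P = σAT⁴ = 5.670×10⁻⁸×6.57×10⁻⁶×(2511.27)⁴ = 14.8 W.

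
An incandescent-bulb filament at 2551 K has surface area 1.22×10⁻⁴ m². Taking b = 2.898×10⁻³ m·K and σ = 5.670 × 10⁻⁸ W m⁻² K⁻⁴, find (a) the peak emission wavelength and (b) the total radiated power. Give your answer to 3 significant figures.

(a) λ_max = b/T = 2.898×10⁻³/2551 = 1.136×10⁻⁶ m = 1.14×10³ nm.
Area A = 1.22×10⁻⁴ m².
(b) P = σAT⁴ = 5.670×10⁻⁸×1.22×10⁻⁴×(2551)⁴ = 293 W.

λ_max ≈ 1.14×10³ nm; P ≈ 293 W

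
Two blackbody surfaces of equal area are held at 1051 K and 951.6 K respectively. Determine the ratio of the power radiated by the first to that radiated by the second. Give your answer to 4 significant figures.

P₁/P₂ ≈ 1.488

With equal areas, P₁/P₂ = (T₁/T₂)⁴ = (1051/951.6)⁴ = 1.488.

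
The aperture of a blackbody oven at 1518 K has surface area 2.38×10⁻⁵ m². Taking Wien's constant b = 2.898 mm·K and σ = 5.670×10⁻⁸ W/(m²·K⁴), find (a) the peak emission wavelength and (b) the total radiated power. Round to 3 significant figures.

(a) λ_max = b/T = 2.898×10⁻³/1518 = 1.909×10⁻⁶ m = 1.91×10³ nm.
Area A = 2.38×10⁻⁵ m².
(b) P = σAT⁴ = 5.670×10⁻⁸×2.38×10⁻⁵×(1518)⁴ = 7.17 W.

λ_max ≈ 1.91×10³ nm; P ≈ 7.17 W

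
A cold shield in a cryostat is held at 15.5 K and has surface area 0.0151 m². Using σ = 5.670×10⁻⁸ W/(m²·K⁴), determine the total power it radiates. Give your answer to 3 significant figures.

P ≈ 4.94×10⁻⁵ W

Area A = 0.0151 m².
P = σAT⁴ = 5.670×10⁻⁸ × 0.0151 × (15.5)⁴ = 4.94×10⁻⁵ W.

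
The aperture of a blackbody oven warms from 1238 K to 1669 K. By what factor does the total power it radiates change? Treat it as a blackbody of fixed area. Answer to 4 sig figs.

P ∝ T⁴, so P₂/P₁ = (T₂/T₁)⁴ = (1669/1238)⁴ = (1.34814)⁴ = 3.303.

P₂/P₁ ≈ 3.303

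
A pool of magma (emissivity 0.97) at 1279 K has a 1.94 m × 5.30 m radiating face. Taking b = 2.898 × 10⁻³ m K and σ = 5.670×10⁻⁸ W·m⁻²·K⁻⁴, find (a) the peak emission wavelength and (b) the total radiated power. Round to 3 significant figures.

λ_max ≈ 2.27 μm; P ≈ 1.51×10⁶ W

(a) λ_max = b/T = 2.898×10⁻³/1279 = 2.266×10⁻⁶ m = 2.27 μm.
Area A = 1.94 × 5.30 = 10.282 m².
(b) P = εσAT⁴ = 0.97×5.670×10⁻⁸×10.282×(1279)⁴ = 1.51×10⁶ W.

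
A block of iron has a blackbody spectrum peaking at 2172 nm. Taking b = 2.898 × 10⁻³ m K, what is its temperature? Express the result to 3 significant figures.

T ≈ 1.33×10³ K

Wien's law gives T = b/λ_max = (2.898×10⁻³ m·K)/(2.172×10⁻⁶ m) = 1.33×10³ K.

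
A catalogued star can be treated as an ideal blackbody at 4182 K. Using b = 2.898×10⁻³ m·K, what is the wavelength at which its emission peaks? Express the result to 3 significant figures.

Wien's displacement law: λ_max = b/T = (2.898×10⁻³ m·K)/(4182 K) = 6.930×10⁻⁷ m.
That is 0.693 μm, in the visible range.

λ_max ≈ 0.693 μm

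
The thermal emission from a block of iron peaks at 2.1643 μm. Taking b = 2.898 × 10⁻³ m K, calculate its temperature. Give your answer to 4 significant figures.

Wien's law gives T = b/λ_max = (2.898×10⁻³ m·K)/(2.1643×10⁻⁶ m) = 1339 K.

T ≈ 1339 K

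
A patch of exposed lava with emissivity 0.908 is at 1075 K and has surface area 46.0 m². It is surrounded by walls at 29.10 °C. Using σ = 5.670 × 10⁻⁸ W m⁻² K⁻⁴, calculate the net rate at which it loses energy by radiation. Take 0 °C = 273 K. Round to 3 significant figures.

Surroundings: T = 29.10 °C + 273 = 302.10 K.
Area A = 46.0 m².
Net radiated power P_net = εσA(T⁴ − T₀⁴) = 0.908×5.670×10⁻⁸×46.0×(1075⁴ − 302.10⁴).
T⁴ − T₀⁴ = 1.33547×10¹² − 8.32919×10⁹ = 1.32714×10¹² K⁴, so P_net = 3.14×10⁶ W.

Net loss ≈ 3.14×10⁶ W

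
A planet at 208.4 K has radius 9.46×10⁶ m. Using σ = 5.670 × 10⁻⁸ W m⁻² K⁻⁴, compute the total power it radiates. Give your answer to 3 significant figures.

Surface area A = 4πR² = 4π(9.46×10⁶ m)² = 1.12458×10¹⁵ m².
P = σAT⁴ = 5.670×10⁻⁸ × 1.12458×10¹⁵ × (208.4)⁴ = 1.20×10¹⁷ W.

P ≈ 1.20×10¹⁷ W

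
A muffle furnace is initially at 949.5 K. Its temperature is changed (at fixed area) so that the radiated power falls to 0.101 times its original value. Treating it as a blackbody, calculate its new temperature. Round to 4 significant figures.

T₂ ≈ 535.3 K

P ∝ T⁴, so T₂/T₁ = (P₂/P₁)^(1/4) = (0.101)^(1/4) = 0.563742.
T₂ = 949.5 × 0.563742 = 535.3 K.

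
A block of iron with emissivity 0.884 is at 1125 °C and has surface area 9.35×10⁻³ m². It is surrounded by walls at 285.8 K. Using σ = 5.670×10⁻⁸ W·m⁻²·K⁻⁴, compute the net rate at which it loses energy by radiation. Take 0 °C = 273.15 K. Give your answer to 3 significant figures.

T = 1125 °C + 273.15 = 1398.15 K.
Area A = 9.35×10⁻³ m².
Net radiated power P_net = εσA(T⁴ − T₀⁴) = 0.884×5.670×10⁻⁸×9.35×10⁻³×(1398.15⁴ − 285.8⁴).
T⁴ − T₀⁴ = 3.82133×10¹² − 6.67189×10⁹ = 3.81466×10¹² K⁴, so P_net = 1.79×10³ W.

Net loss ≈ 1.79×10³ W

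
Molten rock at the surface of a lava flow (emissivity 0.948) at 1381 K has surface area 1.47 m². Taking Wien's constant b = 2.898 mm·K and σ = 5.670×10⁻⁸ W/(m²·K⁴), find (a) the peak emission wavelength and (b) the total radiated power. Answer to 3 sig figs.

(a) λ_max = b/T = 2.898×10⁻³/1381 = 2.098×10⁻⁶ m = 2.10×10³ nm.
Area A = 1.47 m².
(b) P = εσAT⁴ = 0.948×5.670×10⁻⁸×1.47×(1381)⁴ = 2.87×10⁵ W.

λ_max ≈ 2.10×10³ nm; P ≈ 2.87×10⁵ W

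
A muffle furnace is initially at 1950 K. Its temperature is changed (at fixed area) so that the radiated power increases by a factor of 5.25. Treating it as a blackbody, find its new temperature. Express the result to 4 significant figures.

T₂ ≈ 2952 K

P ∝ T⁴, so T₂/T₁ = (P₂/P₁)^(1/4) = (5.25)^(1/4) = 1.51370.
T₂ = 1950 × 1.51370 = 2952 K.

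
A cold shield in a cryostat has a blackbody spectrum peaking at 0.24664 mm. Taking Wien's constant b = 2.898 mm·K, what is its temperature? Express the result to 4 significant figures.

Wien's law gives T = b/λ_max = (2.898×10⁻³ m·K)/(2.4664×10⁻⁴ m) = 11.75 K.

T ≈ 11.75 K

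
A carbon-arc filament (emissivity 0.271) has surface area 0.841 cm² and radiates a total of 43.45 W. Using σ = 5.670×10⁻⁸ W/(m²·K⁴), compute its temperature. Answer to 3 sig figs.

Area A = 0.841 cm² = 8.41×10⁻⁵ m².
P = εσAT⁴ ⇒ T = (P/(εσA))^(1/4) = (43.45/(0.271×5.670×10⁻⁸×8.41×10⁻⁵))^(1/4) = 2.41×10³ K.

T ≈ 2.41×10³ K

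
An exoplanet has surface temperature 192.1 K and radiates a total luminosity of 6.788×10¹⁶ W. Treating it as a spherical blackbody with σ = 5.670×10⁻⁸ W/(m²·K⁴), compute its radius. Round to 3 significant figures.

R ≈ 8.36×10⁶ m

L = 4πR²σT⁴ ⇒ R = √(L/(4πσT⁴)).
σT⁴ = 77.2134 W/m², so R = √(6.788×10¹⁶/(4π×77.2134)) = 8.36×10⁶ m.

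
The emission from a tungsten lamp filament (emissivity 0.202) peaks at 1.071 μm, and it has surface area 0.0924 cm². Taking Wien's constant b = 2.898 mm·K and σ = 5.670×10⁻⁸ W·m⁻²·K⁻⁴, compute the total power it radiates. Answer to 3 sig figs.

Wien's law: T = b/λ_max = 2.898×10⁻³/1.071×10⁻⁶ = 2705.88 K.
Area A = 0.0924 cm² = 9.24×10⁻⁶ m².
Then P = εσAT⁴ = 0.202×5.670×10⁻⁸×9.24×10⁻⁶×(2705.88)⁴ = 5.67 W.

P ≈ 5.67 W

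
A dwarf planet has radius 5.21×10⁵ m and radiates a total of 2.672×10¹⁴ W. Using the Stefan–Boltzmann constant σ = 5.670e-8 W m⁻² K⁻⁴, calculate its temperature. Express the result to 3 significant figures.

T ≈ 193 K

Surface area A = 4πR² = 4π(5.21×10⁵ m)² = 3.41103×10¹² m².
P = σAT⁴ ⇒ T = (P/(σA))^(1/4) = (2.672×10¹⁴/(5.670×10⁻⁸×3.41103×10¹²))^(1/4) = 193 K.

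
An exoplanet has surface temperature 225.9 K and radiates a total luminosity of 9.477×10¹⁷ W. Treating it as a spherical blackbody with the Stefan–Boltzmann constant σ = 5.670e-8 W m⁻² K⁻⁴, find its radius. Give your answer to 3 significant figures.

R ≈ 2.26×10⁷ m

L = 4πR²σT⁴ ⇒ R = √(L/(4πσT⁴)).
σT⁴ = 147.655 W/m², so R = √(9.477×10¹⁷/(4π×147.655)) = 2.26×10⁷ m.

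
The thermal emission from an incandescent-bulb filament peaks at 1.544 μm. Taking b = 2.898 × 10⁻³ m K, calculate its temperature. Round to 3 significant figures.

T ≈ 1.88×10³ K

Wien's law gives T = b/λ_max = (2.898×10⁻³ m·K)/(1.544×10⁻⁶ m) = 1.88×10³ K.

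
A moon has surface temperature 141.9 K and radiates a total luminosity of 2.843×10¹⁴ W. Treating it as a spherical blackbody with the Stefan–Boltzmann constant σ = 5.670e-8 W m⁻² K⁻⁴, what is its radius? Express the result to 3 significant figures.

R ≈ 9.92×10⁵ m

L = 4πR²σT⁴ ⇒ R = √(L/(4πσT⁴)).
σT⁴ = 22.9886 W/m², so R = √(2.843×10¹⁴/(4π×22.9886)) = 9.92×10⁵ m.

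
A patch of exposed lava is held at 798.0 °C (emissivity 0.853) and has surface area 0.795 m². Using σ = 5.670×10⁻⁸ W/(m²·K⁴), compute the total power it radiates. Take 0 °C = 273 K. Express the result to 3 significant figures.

T = 798.0 °C + 273 = 1071.0 K.
Area A = 0.795 m².
P = εσAT⁴ = 0.853 × 5.670×10⁻⁸ × 0.795 × (1071.0)⁴ = 5.06×10⁴ W.

P ≈ 5.06×10⁴ W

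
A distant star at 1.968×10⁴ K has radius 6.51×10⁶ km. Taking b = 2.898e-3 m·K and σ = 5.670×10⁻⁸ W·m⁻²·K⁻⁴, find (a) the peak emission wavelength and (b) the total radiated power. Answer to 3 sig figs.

λ_max ≈ 147 nm; P ≈ 4.53×10³⁰ W

(a) λ_max = b/T = 2.898×10⁻³/1.968×10⁴ = 1.473×10⁻⁷ m = 147 nm.
Surface area A = 4πR² = 4π(6.51×10⁹ m)² = 5.32564×10²⁰ m².
(b) P = σAT⁴ = 5.670×10⁻⁸×5.32564×10²⁰×(1.968×10⁴)⁴ = 4.53×10³⁰ W.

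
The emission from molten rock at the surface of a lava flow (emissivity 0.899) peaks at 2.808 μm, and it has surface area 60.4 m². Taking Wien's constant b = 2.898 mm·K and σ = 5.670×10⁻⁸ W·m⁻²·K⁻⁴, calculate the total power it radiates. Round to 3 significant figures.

Wien's law: T = b/λ_max = 2.898×10⁻³/2.808×10⁻⁶ = 1032.05 K.
Area A = 60.4 m².
Then P = εσAT⁴ = 0.899×5.670×10⁻⁸×60.4×(1032.05)⁴ = 3.49×10⁶ W.

P ≈ 3.49×10⁶ W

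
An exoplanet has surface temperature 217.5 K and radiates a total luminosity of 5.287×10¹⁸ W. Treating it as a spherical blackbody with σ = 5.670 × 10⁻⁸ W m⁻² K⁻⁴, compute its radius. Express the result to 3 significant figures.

L = 4πR²σT⁴ ⇒ R = √(L/(4πσT⁴)).
σT⁴ = 126.888 W/m², so R = √(5.287×10¹⁸/(4π×126.888)) = 5.76×10⁷ m.

R ≈ 5.76×10⁷ m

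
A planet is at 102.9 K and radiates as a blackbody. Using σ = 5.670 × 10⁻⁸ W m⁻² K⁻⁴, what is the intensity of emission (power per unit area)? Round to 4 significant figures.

Stefan–Boltzmann: I = σT⁴ = 5.670×10⁻⁸ × (102.9)⁴ = 6.357 W/m².

I ≈ 6.357 W/m²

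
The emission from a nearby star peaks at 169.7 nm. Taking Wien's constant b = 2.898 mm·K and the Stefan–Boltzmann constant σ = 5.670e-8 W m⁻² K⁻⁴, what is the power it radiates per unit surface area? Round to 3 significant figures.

Wien's law: T = b/λ_max = 2.898×10⁻³/1.697×10⁻⁷ = 17077.2 K.
Then I = σT⁴ = 5.670×10⁻⁸×(17077.2)⁴ = 4.82×10⁹ W/m².

I ≈ 4.82×10⁹ W/m²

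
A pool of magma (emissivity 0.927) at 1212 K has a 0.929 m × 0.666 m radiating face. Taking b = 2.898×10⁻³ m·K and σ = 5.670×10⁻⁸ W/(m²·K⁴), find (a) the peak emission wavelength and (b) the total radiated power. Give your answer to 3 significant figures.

λ_max ≈ 2.39×10³ nm; P ≈ 7.02×10⁴ W

(a) λ_max = b/T = 2.898×10⁻³/1212 = 2.391×10⁻⁶ m = 2.39×10³ nm.
Area A = 0.929 × 0.666 = 0.618714 m².
(b) P = εσAT⁴ = 0.927×5.670×10⁻⁸×0.618714×(1212)⁴ = 7.02×10⁴ W.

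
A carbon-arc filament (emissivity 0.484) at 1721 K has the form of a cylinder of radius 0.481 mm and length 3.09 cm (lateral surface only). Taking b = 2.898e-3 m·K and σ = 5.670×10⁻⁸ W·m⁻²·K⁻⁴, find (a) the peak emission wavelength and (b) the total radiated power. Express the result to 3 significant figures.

λ_max ≈ 1.68 μm; P ≈ 22.5 W

(a) λ_max = b/T = 2.898×10⁻³/1721 = 1.684×10⁻⁶ m = 1.68 μm.
Lateral area A = 2πrL = 2π×4.81×10⁻⁴×0.0309 = 9.33864×10⁻⁵ m².
(b) P = εσAT⁴ = 0.484×5.670×10⁻⁸×9.33864×10⁻⁵×(1721)⁴ = 22.5 W.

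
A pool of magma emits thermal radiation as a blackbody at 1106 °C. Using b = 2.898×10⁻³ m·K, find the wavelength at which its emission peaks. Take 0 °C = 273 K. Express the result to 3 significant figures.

λ_max ≈ 2.10 μm

T = 1106 °C + 273 = 1379 K.
Wien's displacement law: λ_max = b/T = (2.898×10⁻³ m·K)/(1379 K) = 2.102×10⁻⁶ m.
That is 2.10 μm, in the infrared range.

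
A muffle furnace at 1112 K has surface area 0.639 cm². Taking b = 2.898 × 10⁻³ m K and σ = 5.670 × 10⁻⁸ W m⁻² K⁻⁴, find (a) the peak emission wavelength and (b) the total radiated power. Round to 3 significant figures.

λ_max ≈ 2.61 μm; P ≈ 5.54 W

(a) λ_max = b/T = 2.898×10⁻³/1112 = 2.606×10⁻⁶ m = 2.61 μm.
Area A = 0.639 cm² = 6.39×10⁻⁵ m².
(b) P = σAT⁴ = 5.670×10⁻⁸×6.39×10⁻⁵×(1112)⁴ = 5.54 W.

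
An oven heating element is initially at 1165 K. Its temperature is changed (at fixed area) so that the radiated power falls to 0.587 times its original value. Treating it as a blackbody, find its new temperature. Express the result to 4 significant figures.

P ∝ T⁴, so T₂/T₁ = (P₂/P₁)^(1/4) = (0.587)^(1/4) = 0.875305.
T₂ = 1165 × 0.875305 = 1020 K.

T₂ ≈ 1020 K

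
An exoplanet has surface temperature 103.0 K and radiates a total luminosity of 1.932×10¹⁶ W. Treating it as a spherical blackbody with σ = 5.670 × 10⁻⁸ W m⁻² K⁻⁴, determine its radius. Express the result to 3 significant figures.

L = 4πR²σT⁴ ⇒ R = √(L/(4πσT⁴)).
σT⁴ = 6.38163 W/m², so R = √(1.932×10¹⁶/(4π×6.38163)) = 1.55×10⁷ m.

R ≈ 1.55×10⁷ m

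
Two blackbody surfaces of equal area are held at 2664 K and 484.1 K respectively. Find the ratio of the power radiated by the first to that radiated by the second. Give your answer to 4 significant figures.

P₁/P₂ ≈ 917.1

With equal areas, P₁/P₂ = (T₁/T₂)⁴ = (2664/484.1)⁴ = 917.1.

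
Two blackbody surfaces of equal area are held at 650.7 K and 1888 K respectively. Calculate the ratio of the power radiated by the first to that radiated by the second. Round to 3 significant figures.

P₁/P₂ ≈ 0.0141

With equal areas, P₁/P₂ = (T₁/T₂)⁴ = (650.7/1888)⁴ = 0.0141.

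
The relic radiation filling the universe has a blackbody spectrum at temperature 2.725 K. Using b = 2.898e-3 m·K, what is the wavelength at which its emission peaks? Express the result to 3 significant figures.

λ_max ≈ 1.06 mm

Wien's displacement law: λ_max = b/T = (2.898×10⁻³ m·K)/(2.725 K) = 1.063×10⁻³ m.
That is 1.06 mm, in the microwave range.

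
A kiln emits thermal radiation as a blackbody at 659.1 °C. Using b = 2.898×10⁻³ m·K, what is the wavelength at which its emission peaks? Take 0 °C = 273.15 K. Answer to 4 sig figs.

λ_max ≈ 3.109 μm

T = 659.1 °C + 273.15 = 932.25 K.
Wien's displacement law: λ_max = b/T = (2.898×10⁻³ m·K)/(932.25 K) = 3.1086×10⁻⁶ m.
That is 3.109 μm, in the infrared range.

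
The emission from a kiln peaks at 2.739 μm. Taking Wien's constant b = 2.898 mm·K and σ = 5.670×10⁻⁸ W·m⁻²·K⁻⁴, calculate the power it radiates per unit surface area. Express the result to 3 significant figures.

Wien's law: T = b/λ_max = 2.898×10⁻³/2.739×10⁻⁶ = 1058.05 K.
Then I = σT⁴ = 5.670×10⁻⁸×(1058.05)⁴ = 7.11×10⁴ W/m².

I ≈ 7.11×10⁴ W/m²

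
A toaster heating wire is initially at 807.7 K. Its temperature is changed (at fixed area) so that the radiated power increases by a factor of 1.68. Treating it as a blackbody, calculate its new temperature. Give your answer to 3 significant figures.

T₂ ≈ 920 K

P ∝ T⁴, so T₂/T₁ = (P₂/P₁)^(1/4) = (1.68)^(1/4) = 1.13849.
T₂ = 807.7 × 1.13849 = 920 K.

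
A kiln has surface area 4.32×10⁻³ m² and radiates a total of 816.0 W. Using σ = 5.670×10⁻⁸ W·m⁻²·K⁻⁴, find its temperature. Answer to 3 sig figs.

T ≈ 1.35×10³ K

Area A = 4.32×10⁻³ m².
P = σAT⁴ ⇒ T = (P/(σA))^(1/4) = (816.0/(5.670×10⁻⁸×4.32×10⁻³))^(1/4) = 1.35×10³ K.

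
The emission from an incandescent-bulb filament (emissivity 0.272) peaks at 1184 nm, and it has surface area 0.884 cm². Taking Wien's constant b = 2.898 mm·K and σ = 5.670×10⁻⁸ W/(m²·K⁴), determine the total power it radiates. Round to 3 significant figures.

Wien's law: T = b/λ_max = 2.898×10⁻³/1.184×10⁻⁶ = 2447.64 K.
Area A = 0.884 cm² = 8.84×10⁻⁵ m².
Then P = εσAT⁴ = 0.272×5.670×10⁻⁸×8.84×10⁻⁵×(2447.64)⁴ = 48.9 W.

P ≈ 48.9 W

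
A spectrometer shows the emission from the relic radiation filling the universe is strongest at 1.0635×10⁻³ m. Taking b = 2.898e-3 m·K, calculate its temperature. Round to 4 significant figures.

T ≈ 2.725 K

Wien's law gives T = b/λ_max = (2.898×10⁻³ m·K)/(1.0635×10⁻³ m) = 2.725 K.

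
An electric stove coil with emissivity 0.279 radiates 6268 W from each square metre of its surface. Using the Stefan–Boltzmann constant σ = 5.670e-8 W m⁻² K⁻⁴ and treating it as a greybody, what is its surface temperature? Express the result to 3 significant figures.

I = εσT⁴, so T = (I/εσ)^(1/4) = (6268/(0.279×5.670×10⁻⁸))^(1/4) = 793 K.

T ≈ 793 K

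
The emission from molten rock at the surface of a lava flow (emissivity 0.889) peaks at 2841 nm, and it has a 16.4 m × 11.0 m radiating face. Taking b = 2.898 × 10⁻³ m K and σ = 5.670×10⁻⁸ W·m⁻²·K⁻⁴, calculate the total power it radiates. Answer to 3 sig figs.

Wien's law: T = b/λ_max = 2.898×10⁻³/2.841×10⁻⁶ = 1020.06 K.
Area A = 16.4 × 11.0 = 180.4 m².
Then P = εσAT⁴ = 0.889×5.670×10⁻⁸×180.4×(1020.06)⁴ = 9.85×10⁶ W.

P ≈ 9.85×10⁶ W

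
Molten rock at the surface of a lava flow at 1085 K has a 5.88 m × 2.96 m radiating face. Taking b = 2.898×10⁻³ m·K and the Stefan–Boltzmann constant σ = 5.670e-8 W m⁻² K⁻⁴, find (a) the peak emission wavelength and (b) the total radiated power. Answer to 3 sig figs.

(a) λ_max = b/T = 2.898×10⁻³/1085 = 2.671×10⁻⁶ m = 2.67×10³ nm.
Area A = 5.88 × 2.96 = 17.4048 m².
(b) P = σAT⁴ = 5.670×10⁻⁸×17.4048×(1085)⁴ = 1.37×10⁶ W.

λ_max ≈ 2.67×10³ nm; P ≈ 1.37×10⁶ W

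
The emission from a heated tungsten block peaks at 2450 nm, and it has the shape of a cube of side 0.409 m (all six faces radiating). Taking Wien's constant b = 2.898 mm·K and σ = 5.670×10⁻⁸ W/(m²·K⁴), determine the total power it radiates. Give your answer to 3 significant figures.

Wien's law: T = b/λ_max = 2.898×10⁻³/2.450×10⁻⁶ = 1182.86 K.
Area A = 6s² = 6×(0.409 m)² = 1.00369 m².
Then P = σAT⁴ = 5.670×10⁻⁸×1.00369×(1182.86)⁴ = 1.11×10⁵ W.

P ≈ 1.11×10⁵ W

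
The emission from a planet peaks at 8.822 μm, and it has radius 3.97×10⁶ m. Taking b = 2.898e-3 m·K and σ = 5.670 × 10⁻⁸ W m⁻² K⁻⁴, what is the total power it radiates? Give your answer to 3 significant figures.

Wien's law: T = b/λ_max = 2.898×10⁻³/8.822×10⁻⁶ = 328.497 K.
Surface area A = 4πR² = 4π(3.97×10⁶ m)² = 1.98057×10¹⁴ m².
Then P = σAT⁴ = 5.670×10⁻⁸×1.98057×10¹⁴×(328.497)⁴ = 1.31×10¹⁷ W.

P ≈ 1.31×10¹⁷ W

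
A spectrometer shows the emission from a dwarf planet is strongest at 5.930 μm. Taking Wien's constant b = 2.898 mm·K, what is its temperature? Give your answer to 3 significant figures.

Wien's law gives T = b/λ_max = (2.898×10⁻³ m·K)/(5.930×10⁻⁶ m) = 489 K.

T ≈ 489 K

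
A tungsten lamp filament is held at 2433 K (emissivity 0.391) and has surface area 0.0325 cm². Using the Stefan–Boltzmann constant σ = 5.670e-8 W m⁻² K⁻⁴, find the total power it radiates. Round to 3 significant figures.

P ≈ 2.52 W

Area A = 0.0325 cm² = 3.25×10⁻⁶ m².
P = εσAT⁴ = 0.391 × 5.670×10⁻⁸ × 3.25×10⁻⁶ × (2433)⁴ = 2.52 W.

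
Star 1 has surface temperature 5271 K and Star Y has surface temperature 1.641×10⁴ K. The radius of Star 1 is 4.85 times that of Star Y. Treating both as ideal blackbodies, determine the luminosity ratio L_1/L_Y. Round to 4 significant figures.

L ∝ R²T⁴, so L_1/L_Y = (R_1/R_Y)²(T_1/T_Y)⁴ = (4.85)² × (5271/1.641×10⁴)⁴ = 23.5225 × 0.0106448 = 0.2504.

L_1/L_Y ≈ 0.2504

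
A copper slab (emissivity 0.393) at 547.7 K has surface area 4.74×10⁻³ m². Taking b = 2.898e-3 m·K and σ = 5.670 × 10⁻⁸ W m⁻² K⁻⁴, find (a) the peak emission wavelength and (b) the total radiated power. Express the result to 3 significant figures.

(a) λ_max = b/T = 2.898×10⁻³/547.7 = 5.291×10⁻⁶ m = 5.29 μm.
Area A = 4.74×10⁻³ m².
(b) P = εσAT⁴ = 0.393×5.670×10⁻⁸×4.74×10⁻³×(547.7)⁴ = 9.50 W.

λ_max ≈ 5.29 μm; P ≈ 9.50 W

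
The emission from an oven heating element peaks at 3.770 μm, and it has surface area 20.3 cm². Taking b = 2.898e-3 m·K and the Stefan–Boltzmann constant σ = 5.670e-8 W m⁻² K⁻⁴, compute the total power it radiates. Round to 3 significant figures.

Wien's law: T = b/λ_max = 2.898×10⁻³/3.770×10⁻⁶ = 768.700 K.
Area A = 20.3 cm² = 2.03×10⁻³ m².
Then P = σAT⁴ = 5.670×10⁻⁸×2.03×10⁻³×(768.700)⁴ = 40.2 W.

P ≈ 40.2 W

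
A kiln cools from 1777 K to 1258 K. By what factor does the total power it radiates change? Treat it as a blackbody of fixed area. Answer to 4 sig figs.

P₂/P₁ ≈ 0.2512

P ∝ T⁴, so P₂/P₁ = (T₂/T₁)⁴ = (1258/1777)⁴ = (0.707935)⁴ = 0.2512.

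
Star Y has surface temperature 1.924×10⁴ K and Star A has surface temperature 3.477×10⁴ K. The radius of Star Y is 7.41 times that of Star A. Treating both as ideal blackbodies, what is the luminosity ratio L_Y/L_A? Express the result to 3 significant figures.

L_Y/L_A ≈ 5.15

L ∝ R²T⁴, so L_Y/L_A = (R_Y/R_A)²(T_Y/T_A)⁴ = (7.41)² × (1.924×10⁴/3.477×10⁴)⁴ = 54.9081 × 0.0937565 = 5.15.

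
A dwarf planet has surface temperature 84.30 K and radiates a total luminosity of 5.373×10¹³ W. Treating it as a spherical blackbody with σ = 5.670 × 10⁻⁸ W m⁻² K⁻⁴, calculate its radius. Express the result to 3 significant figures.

L = 4πR²σT⁴ ⇒ R = √(L/(4πσT⁴)).
σT⁴ = 2.86347 W/m², so R = √(5.373×10¹³/(4π×2.86347)) = 1.22×10⁶ m.

R ≈ 1.22×10⁶ m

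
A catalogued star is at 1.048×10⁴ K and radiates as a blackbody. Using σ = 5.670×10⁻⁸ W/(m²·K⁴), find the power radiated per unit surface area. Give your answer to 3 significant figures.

Stefan–Boltzmann: I = σT⁴ = 5.670×10⁻⁸ × (1.048×10⁴)⁴ = 6.84×10⁸ W/m².

I ≈ 6.84×10⁸ W/m²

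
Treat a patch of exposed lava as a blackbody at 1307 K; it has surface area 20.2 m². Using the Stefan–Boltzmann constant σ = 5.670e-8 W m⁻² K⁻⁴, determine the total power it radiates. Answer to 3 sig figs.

Area A = 20.2 m².
P = σAT⁴ = 5.670×10⁻⁸ × 20.2 × (1307)⁴ = 3.34×10⁶ W.

P ≈ 3.34×10⁶ W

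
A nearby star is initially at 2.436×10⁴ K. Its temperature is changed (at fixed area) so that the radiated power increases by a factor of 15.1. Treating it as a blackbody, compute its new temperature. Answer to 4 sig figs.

T₂ ≈ 4.802×10⁴ K

P ∝ T⁴, so T₂/T₁ = (P₂/P₁)^(1/4) = (15.1)^(1/4) = 1.97126.
T₂ = 2.436×10⁴ × 1.97126 = 4.802×10⁴ K.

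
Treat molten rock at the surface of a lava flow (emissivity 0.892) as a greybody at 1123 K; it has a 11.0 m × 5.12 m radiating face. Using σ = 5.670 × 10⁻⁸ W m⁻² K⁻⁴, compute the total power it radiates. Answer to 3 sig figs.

P ≈ 4.53×10⁶ W

Area A = 11.0 × 5.12 = 56.32 m².
P = εσAT⁴ = 0.892 × 5.670×10⁻⁸ × 56.32 × (1123)⁴ = 4.53×10⁶ W.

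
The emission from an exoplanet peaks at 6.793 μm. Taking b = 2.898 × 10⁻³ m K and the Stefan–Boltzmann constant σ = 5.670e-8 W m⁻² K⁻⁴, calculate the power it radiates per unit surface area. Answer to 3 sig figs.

I ≈ 1.88×10³ W/m²

Wien's law: T = b/λ_max = 2.898×10⁻³/6.793×10⁻⁶ = 426.616 K.
Then I = σT⁴ = 5.670×10⁻⁸×(426.616)⁴ = 1.88×10³ W/m².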